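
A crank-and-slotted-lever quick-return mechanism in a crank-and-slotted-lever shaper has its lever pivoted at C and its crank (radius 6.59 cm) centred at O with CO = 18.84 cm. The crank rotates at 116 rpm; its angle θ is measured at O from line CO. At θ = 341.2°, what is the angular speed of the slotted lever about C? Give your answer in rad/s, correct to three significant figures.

ω = 12.15 rad/s (from 116 rpm).
Crank pin A relative to C: A = (d + r cosθ, r sinθ); lever angle φ = atan2(r sinθ, d + r cosθ).
Differentiating tanφ: φ̇ = rω(d cosθ + r)/(d² + r² + 2dr cosθ).
d² + r² + 2dr cosθ = |CA|² = 0.0633437 m²;  d cosθ + r = +0.24425 m.
|ω_lever| = |0.0659·12.15·+0.24425| / 0.0633437 = 3.0867 rad/s.

3.09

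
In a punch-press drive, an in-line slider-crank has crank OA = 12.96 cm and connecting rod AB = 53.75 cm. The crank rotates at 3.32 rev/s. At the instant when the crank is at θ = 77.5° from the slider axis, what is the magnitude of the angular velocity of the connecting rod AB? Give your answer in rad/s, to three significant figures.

1.12

ω = 20.86 rad/s (converted from 3.32 rev/s).
The rod makes angle φ with the slider axis where L sinφ = r sinθ; differentiating, L cosφ·φ̇ = r ω cosθ.
L cosφ = √(L² − r² sin²θ) = 0.5224 m.
|ω_rod| = r ω |cosθ| / √(L² − r² sin²θ) = 0.1296·20.86·0.21644/0.5224 = 1.1201 rad/s.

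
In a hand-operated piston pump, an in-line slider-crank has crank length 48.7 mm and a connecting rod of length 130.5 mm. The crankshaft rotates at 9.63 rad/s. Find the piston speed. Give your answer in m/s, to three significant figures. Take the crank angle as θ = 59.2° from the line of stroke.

0.484

ω = 9.63 rad/s
For an in-line slider-crank, x = r cosθ + √(L² − r² sin²θ), so v = −rω sinθ·[1 + r cosθ/√(L² − r² sin²θ)].
With r = 0.0487 m, L = 0.1305 m, θ = 59.2°: √(L² − r² sin²θ) = 0.12361 m.
v = −0.0487·9.63·0.85896·[1 + 0.0487·0.51204/0.12361] = -0.4841 m/s.
|v| = 0.4841 m/s.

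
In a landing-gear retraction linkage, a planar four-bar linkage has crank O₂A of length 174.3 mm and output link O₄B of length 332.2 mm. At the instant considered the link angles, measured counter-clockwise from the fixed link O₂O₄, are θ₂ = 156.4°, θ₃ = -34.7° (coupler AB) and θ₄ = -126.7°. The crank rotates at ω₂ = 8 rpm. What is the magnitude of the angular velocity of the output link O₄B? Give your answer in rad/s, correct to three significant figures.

0.0847

ω₂ = 0.8378 rad/s (from 8 rpm).
Differentiating the loop-closure r₂e^{iθ₂}+r₃e^{iθ₃}=r₁+r₄e^{iθ₄} gives r₂ω₂e^{iθ₂}+r₃ω₃e^{iθ₃}=r₄ω₄e^{iθ₄}.
Eliminating the other unknown: ω₄ = r₂ω₂ sin(θ₂−θ₃) / [r₄ sin(θ₄−θ₃)].
Numerator sine = -0.19252; denominator sine = -0.99939.
Result = 0.1743·0.8378·(-0.19252) / (0.3322·(-0.99939)) = +0.084676 rad/s; magnitude 0.084676 rad/s.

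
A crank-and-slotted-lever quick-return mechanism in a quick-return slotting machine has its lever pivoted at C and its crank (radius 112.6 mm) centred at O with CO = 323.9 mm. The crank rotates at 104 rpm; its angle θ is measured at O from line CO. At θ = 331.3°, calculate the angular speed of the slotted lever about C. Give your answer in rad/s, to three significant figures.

2.68

ω = 10.89 rad/s (from 104 rpm).
Crank pin A relative to C: A = (d + r cosθ, r sinθ); lever angle φ = atan2(r sinθ, d + r cosθ).
Differentiating tanφ: φ̇ = rω(d cosθ + r)/(d² + r² + 2dr cosθ).
d² + r² + 2dr cosθ = |CA|² = 0.181571 m²;  d cosθ + r = +0.39671 m.
|ω_lever| = |0.1126·10.89·+0.39671| / 0.181571 = 2.6793 rad/s.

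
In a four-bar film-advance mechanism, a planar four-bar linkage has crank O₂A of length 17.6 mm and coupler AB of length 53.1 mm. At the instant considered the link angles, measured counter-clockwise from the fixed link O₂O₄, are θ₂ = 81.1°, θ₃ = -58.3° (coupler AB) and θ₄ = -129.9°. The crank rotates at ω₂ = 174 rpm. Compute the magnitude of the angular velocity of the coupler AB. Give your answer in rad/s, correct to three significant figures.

3.28

ω₂ = 18.22 rad/s (from 174 rpm).
Differentiating the loop-closure r₂e^{iθ₂}+r₃e^{iθ₃}=r₁+r₄e^{iθ₄} gives r₂ω₂e^{iθ₂}+r₃ω₃e^{iθ₃}=r₄ω₄e^{iθ₄}.
Eliminating the other unknown: ω₃ = r₂ω₂ sin(θ₄−θ₂) / [r₃ sin(θ₃−θ₄)].
Numerator sine = +0.51504; denominator sine = +0.94888.
Result = 0.0176·18.22·(+0.51504) / (0.0531·(+0.94888)) = +3.2781 rad/s; magnitude 3.2781 rad/s.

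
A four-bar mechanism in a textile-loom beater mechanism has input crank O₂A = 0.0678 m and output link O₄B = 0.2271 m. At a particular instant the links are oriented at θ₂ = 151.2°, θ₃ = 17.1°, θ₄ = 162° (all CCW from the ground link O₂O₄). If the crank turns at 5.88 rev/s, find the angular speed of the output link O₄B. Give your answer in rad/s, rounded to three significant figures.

13.8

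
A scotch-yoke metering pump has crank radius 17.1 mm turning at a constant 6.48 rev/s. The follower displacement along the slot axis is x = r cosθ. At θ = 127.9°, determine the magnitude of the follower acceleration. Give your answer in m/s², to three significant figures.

ω = 40.72 rad/s (from 6.48 rev/s).
x = r cosθ ⇒ ẍ = −rω² cosθ (ω constant).
|a| = rω²|cosθ| = 0.0171·(40.72)²·|cos 127.9°| = 17.413 m/s².

17.4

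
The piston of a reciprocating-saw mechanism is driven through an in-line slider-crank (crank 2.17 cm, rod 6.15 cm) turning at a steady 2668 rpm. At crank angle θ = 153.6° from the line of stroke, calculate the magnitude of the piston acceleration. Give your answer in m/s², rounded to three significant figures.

ω = 2π·2668/60 = 279.4 rad/s
x(θ) = r cosθ + √(L² − r² sin²θ); with ω constant, a = ω²·d²x/dθ².
d²x/dθ² = −r cosθ − r²(cos2θ)/√u − r⁴ sin²2θ/(4u^{3/2}),  u = L² − r² sin²θ = 0.00368915 m².
Substituting r = 0.0217 m, L = 0.0615 m, θ = 153.6°: d²x/dθ² = +0.014593 m.
a = ω²·d²x/dθ² = (279.4)²·(+0.014593) = +1139.1 m/s²;  |a| = 1139.1 m/s².

1140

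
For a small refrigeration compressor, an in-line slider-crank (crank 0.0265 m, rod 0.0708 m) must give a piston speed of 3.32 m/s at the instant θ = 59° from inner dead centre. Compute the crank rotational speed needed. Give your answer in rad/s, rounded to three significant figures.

For an in-line slider-crank, |v_piston| = rω|sinθ|·[1 + r cosθ/√(L² − r² sin²θ)].
With r = 0.0265 m, L = 0.0708 m, θ = 59°: the bracketed kinematic factor |dx/dθ| = 0.027338 m.
ω = v/|dx/dθ| = 3.32/0.027338 = 121.44 rad/s.

121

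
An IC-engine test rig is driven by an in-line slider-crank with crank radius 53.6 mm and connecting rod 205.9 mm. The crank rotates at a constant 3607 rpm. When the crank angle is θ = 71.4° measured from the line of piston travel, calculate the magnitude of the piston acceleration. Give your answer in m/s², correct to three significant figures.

816

ω = 2π·3607/60 = 377.7 rad/s
x(θ) = r cosθ + √(L² − r² sin²θ); with ω constant, a = ω²·d²x/dθ².
d²x/dθ² = −r cosθ − r²(cos2θ)/√u − r⁴ sin²2θ/(4u^{3/2}),  u = L² − r² sin²θ = 0.0398141 m².
Substituting r = 0.0536 m, L = 0.2059 m, θ = 71.4°: d²x/dθ² = -0.0057225 m.
a = ω²·d²x/dθ² = (377.7)²·(-0.0057225) = -816.46 m/s²;  |a| = 816.46 m/s².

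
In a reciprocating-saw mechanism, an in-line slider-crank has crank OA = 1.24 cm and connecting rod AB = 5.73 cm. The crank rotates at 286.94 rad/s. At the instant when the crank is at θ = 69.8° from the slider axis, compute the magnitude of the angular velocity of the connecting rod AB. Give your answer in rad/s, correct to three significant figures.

ω = 286.9 rad/s
The rod makes angle φ with the slider axis where L sinφ = r sinθ; differentiating, L cosφ·φ̇ = r ω cosθ.
L cosφ = √(L² − r² sin²θ) = 0.056106 m.
|ω_rod| = r ω |cosθ| / √(L² − r² sin²θ) = 0.0124·286.9·0.34530/0.056106 = 21.898 rad/s.

21.9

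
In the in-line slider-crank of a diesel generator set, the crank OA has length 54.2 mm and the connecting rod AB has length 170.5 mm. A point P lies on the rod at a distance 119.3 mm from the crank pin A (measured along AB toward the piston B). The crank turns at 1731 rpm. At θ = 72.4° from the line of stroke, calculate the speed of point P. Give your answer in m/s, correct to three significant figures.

10.1

ω = 181.3 rad/s.  Crank-pin speed |V_A| = rω = 9.8248 m/s, perpendicular to OA.
Rod angle: sinφ = −(r/L) sinθ ⇒ φ = -17.638°; ω_rod = −rω cosθ/√(L²−r²sin²θ) = -18.283 rad/s.
V_P = V_A + ω_rod × AP, with AP = 0.1193 m along the rod.
Components: V_Px = −rω sinθ − a·ω_rod·sinφ = -10.026 m/s;  V_Py = rω cosθ + a·ω_rod·cosφ = +0.89209 m/s.
|V_P| = √(V_Px² + V_Py²) = 10.065 m/s.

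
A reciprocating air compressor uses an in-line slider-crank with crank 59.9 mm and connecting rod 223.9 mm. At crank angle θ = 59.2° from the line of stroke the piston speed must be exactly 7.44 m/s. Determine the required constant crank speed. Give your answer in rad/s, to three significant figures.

127

For an in-line slider-crank, |v_piston| = rω|sinθ|·[1 + r cosθ/√(L² − r² sin²θ)].
With r = 0.0599 m, L = 0.2239 m, θ = 59.2°: the bracketed kinematic factor |dx/dθ| = 0.058694 m.
ω = v/|dx/dθ| = 7.44/0.058694 = 126.76 rad/s.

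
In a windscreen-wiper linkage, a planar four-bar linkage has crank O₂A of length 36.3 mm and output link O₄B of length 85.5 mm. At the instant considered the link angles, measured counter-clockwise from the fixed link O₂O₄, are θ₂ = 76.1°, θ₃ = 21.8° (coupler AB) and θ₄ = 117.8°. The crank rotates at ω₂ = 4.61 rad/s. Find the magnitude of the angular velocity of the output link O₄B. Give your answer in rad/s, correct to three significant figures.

ω₂ = 4.61 rad/s
Differentiating the loop-closure r₂e^{iθ₂}+r₃e^{iθ₃}=r₁+r₄e^{iθ₄} gives r₂ω₂e^{iθ₂}+r₃ω₃e^{iθ₃}=r₄ω₄e^{iθ₄}.
Eliminating the other unknown: ω₄ = r₂ω₂ sin(θ₂−θ₃) / [r₄ sin(θ₄−θ₃)].
Numerator sine = +0.81208; denominator sine = +0.99452.
Result = 0.0363·4.61·(+0.81208) / (0.0855·(+0.99452)) = +1.5982 rad/s; magnitude 1.5982 rad/s.

1.60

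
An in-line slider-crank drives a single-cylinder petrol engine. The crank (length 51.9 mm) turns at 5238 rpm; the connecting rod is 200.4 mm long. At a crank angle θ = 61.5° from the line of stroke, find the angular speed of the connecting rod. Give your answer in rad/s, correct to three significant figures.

ω = 548.5 rad/s (converted from 5238 rpm).
The rod makes angle φ with the slider axis where L sinφ = r sinθ; differentiating, L cosφ·φ̇ = r ω cosθ.
L cosφ = √(L² − r² sin²θ) = 0.19514 m.
|ω_rod| = r ω |cosθ| / √(L² − r² sin²θ) = 0.0519·548.5·0.47716/0.19514 = 69.611 rad/s.

69.6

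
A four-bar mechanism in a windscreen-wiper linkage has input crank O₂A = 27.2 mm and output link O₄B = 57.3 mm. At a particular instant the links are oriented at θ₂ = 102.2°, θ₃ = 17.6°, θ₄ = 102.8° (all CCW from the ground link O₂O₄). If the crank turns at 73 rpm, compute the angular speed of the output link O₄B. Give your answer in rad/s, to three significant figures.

ω₂ = 7.645 rad/s (from 73 rpm).
Differentiating the loop-closure r₂e^{iθ₂}+r₃e^{iθ₃}=r₁+r₄e^{iθ₄} gives r₂ω₂e^{iθ₂}+r₃ω₃e^{iθ₃}=r₄ω₄e^{iθ₄}.
Eliminating the other unknown: ω₄ = r₂ω₂ sin(θ₂−θ₃) / [r₄ sin(θ₄−θ₃)].
Numerator sine = +0.99556; denominator sine = +0.99649.
Result = 0.0272·7.645·(+0.99556) / (0.0573·(+0.99649)) = +3.6254 rad/s; magnitude 3.6254 rad/s.

3.63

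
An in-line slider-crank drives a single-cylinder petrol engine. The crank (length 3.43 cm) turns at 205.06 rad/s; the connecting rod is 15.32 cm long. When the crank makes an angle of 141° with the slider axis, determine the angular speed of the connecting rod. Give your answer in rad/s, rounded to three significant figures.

36.0

ω = 205.1 rad/s
The rod makes angle φ with the slider axis where L sinφ = r sinθ; differentiating, L cosφ·φ̇ = r ω cosθ.
L cosφ = √(L² − r² sin²θ) = 0.15167 m.
|ω_rod| = r ω |cosθ| / √(L² − r² sin²θ) = 0.0343·205.1·0.77715/0.15167 = 36.039 rad/s.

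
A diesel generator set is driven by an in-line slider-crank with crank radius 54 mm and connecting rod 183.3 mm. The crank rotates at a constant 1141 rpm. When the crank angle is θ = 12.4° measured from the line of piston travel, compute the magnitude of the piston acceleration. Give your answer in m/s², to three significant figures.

ω = 2π·1141/60 = 119.5 rad/s
x(θ) = r cosθ + √(L² − r² sin²θ); with ω constant, a = ω²·d²x/dθ².
d²x/dθ² = −r cosθ − r²(cos2θ)/√u − r⁴ sin²2θ/(4u^{3/2}),  u = L² − r² sin²θ = 0.0334644 m².
Substituting r = 0.054 m, L = 0.1833 m, θ = 12.4°: d²x/dθ² = -0.067272 m.
a = ω²·d²x/dθ² = (119.5)²·(-0.067272) = -960.42 m/s²;  |a| = 960.42 m/s².

960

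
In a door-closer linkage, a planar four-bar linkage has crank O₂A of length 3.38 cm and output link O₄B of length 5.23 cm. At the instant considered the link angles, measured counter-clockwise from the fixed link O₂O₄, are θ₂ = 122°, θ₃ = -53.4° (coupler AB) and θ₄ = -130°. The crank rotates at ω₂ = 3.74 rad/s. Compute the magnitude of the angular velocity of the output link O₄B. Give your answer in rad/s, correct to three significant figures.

ω₂ = 3.74 rad/s
Differentiating the loop-closure r₂e^{iθ₂}+r₃e^{iθ₃}=r₁+r₄e^{iθ₄} gives r₂ω₂e^{iθ₂}+r₃ω₃e^{iθ₃}=r₄ω₄e^{iθ₄}.
Eliminating the other unknown: ω₄ = r₂ω₂ sin(θ₂−θ₃) / [r₄ sin(θ₄−θ₃)].
Numerator sine = +0.08020; denominator sine = -0.97278.
Result = 0.0338·3.74·(+0.08020) / (0.0523·(-0.97278)) = -0.19927 rad/s; magnitude 0.19927 rad/s.

0.199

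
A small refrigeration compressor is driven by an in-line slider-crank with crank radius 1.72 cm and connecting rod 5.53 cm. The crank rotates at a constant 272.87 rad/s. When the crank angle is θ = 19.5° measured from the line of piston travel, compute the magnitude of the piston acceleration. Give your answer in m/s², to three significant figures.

1520

ω = 272.9 rad/s
x(θ) = r cosθ + √(L² − r² sin²θ); with ω constant, a = ω²·d²x/dθ².
d²x/dθ² = −r cosθ − r²(cos2θ)/√u − r⁴ sin²2θ/(4u^{3/2}),  u = L² − r² sin²θ = 0.00302513 m².
Substituting r = 0.0172 m, L = 0.0553 m, θ = 19.5°: d²x/dθ² = -0.020446 m.
a = ω²·d²x/dθ² = (272.9)²·(-0.020446) = -1522.3 m/s²;  |a| = 1522.3 m/s².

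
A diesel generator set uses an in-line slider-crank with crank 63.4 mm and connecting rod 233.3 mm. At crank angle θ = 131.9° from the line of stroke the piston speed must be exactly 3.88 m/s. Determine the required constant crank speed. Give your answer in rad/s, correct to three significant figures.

101

For an in-line slider-crank, |v_piston| = rω|sinθ|·[1 + r cosθ/√(L² − r² sin²θ)].
With r = 0.0634 m, L = 0.2333 m, θ = 131.9°: the bracketed kinematic factor |dx/dθ| = 0.038444 m.
ω = v/|dx/dθ| = 3.88/0.038444 = 100.92 rad/s.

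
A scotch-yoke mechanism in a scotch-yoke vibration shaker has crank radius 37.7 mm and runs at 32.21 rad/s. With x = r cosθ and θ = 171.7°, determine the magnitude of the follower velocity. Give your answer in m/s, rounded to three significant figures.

0.175

ω = 32.21 rad/s
x = r cosθ ⇒ ẋ = −rω sinθ.
|v| = rω|sinθ| = 0.0377·32.21·|sin 171.7°| = 0.17529 m/s.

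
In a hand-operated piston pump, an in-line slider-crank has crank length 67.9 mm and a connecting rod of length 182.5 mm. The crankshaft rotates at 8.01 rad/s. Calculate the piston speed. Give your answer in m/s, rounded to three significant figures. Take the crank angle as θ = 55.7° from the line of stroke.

ω = 8.01 rad/s
For an in-line slider-crank, x = r cosθ + √(L² − r² sin²θ), so v = −rω sinθ·[1 + r cosθ/√(L² − r² sin²θ)].
With r = 0.0679 m, L = 0.1825 m, θ = 55.7°: √(L² − r² sin²θ) = 0.17367 m.
v = −0.0679·8.01·0.82610·[1 + 0.0679·0.56353/0.17367] = -0.54829 m/s.
|v| = 0.54829 m/s.

0.548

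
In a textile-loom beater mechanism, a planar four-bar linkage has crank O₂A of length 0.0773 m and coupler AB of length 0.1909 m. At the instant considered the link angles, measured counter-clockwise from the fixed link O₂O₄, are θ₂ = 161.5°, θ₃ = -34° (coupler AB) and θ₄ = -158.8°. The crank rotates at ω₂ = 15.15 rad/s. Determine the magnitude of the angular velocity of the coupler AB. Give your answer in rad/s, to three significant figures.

ω₂ = 15.15 rad/s
Differentiating the loop-closure r₂e^{iθ₂}+r₃e^{iθ₃}=r₁+r₄e^{iθ₄} gives r₂ω₂e^{iθ₂}+r₃ω₃e^{iθ₃}=r₄ω₄e^{iθ₄}.
Eliminating the other unknown: ω₃ = r₂ω₂ sin(θ₄−θ₂) / [r₃ sin(θ₃−θ₄)].
Numerator sine = +0.63877; denominator sine = +0.82115.
Result = 0.0773·15.15·(+0.63877) / (0.1909·(+0.82115)) = +4.7721 rad/s; magnitude 4.7721 rad/s.

4.77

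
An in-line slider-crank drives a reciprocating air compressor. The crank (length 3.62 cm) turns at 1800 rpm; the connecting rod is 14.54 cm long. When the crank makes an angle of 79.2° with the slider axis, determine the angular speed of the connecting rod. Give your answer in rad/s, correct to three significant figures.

9.07

ω = 188.5 rad/s (converted from 1800 rpm).
The rod makes angle φ with the slider axis where L sinφ = r sinθ; differentiating, L cosφ·φ̇ = r ω cosθ.
L cosφ = √(L² − r² sin²θ) = 0.14098 m.
|ω_rod| = r ω |cosθ| / √(L² − r² sin²θ) = 0.0362·188.5·0.18738/0.14098 = 9.0691 rad/s.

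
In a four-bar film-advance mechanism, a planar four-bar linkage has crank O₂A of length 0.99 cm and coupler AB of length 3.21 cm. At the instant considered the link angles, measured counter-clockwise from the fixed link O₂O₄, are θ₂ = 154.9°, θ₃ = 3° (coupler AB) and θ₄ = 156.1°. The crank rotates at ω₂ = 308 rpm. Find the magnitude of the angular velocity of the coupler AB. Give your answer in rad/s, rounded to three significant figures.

ω₂ = 32.25 rad/s (from 308 rpm).
Differentiating the loop-closure r₂e^{iθ₂}+r₃e^{iθ₃}=r₁+r₄e^{iθ₄} gives r₂ω₂e^{iθ₂}+r₃ω₃e^{iθ₃}=r₄ω₄e^{iθ₄}.
Eliminating the other unknown: ω₃ = r₂ω₂ sin(θ₄−θ₂) / [r₃ sin(θ₃−θ₄)].
Numerator sine = +0.02094; denominator sine = -0.45243.
Result = 0.0099·32.25·(+0.02094) / (0.0321·(-0.45243)) = -0.46045 rad/s; magnitude 0.46045 rad/s.

0.460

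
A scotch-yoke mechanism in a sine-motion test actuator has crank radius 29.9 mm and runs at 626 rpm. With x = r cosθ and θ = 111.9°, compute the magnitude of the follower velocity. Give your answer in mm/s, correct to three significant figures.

ω = 65.55 rad/s (from 626 rpm).
x = r cosθ ⇒ ẋ = −rω sinθ.
|v| = rω|sinθ| = 0.0299·65.55·|sin 111.9°| = 1.8186 m/s = 1818.6 mm/s.

1820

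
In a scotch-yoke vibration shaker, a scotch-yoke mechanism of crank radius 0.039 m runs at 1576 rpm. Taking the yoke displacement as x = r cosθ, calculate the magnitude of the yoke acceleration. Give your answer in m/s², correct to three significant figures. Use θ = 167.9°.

1040

ω = 165 rad/s (from 1576 rpm).
x = r cosθ ⇒ ẍ = −rω² cosθ (ω constant).
|a| = rω²|cosθ| = 0.039·(165)²·|cos 167.9°| = 1038.7 m/s².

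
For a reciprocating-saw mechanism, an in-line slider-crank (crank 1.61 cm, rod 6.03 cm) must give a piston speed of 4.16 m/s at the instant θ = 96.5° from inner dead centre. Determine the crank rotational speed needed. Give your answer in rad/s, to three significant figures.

268

For an in-line slider-crank, |v_piston| = rω|sinθ|·[1 + r cosθ/√(L² − r² sin²θ)].
With r = 0.0161 m, L = 0.0603 m, θ = 96.5°: the bracketed kinematic factor |dx/dθ| = 0.015495 m.
ω = v/|dx/dθ| = 4.16/0.015495 = 268.47 rad/s.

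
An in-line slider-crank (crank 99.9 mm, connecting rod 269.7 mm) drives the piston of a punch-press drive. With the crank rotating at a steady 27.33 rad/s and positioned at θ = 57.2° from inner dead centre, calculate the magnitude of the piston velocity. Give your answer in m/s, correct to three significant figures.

ω = 27.33 rad/s
For an in-line slider-crank, x = r cosθ + √(L² − r² sin²θ), so v = −rω sinθ·[1 + r cosθ/√(L² − r² sin²θ)].
With r = 0.0999 m, L = 0.2697 m, θ = 57.2°: √(L² − r² sin²θ) = 0.25629 m.
v = −0.0999·27.33·0.84057·[1 + 0.0999·0.54171/0.25629] = -2.7796 m/s.
|v| = 2.7796 m/s.

2.78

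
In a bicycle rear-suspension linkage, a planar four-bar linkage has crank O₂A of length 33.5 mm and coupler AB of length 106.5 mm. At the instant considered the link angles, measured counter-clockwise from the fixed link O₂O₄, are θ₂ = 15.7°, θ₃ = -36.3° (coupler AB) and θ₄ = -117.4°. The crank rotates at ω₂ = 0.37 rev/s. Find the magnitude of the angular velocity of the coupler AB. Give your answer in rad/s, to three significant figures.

ω₂ = 2.325 rad/s (from 0.37 rev/s).
Differentiating the loop-closure r₂e^{iθ₂}+r₃e^{iθ₃}=r₁+r₄e^{iθ₄} gives r₂ω₂e^{iθ₂}+r₃ω₃e^{iθ₃}=r₄ω₄e^{iθ₄}.
Eliminating the other unknown: ω₃ = r₂ω₂ sin(θ₄−θ₂) / [r₃ sin(θ₃−θ₄)].
Numerator sine = -0.73016; denominator sine = +0.98796.
Result = 0.0335·2.325·(-0.73016) / (0.1065·(+0.98796)) = -0.54045 rad/s; magnitude 0.54045 rad/s.

0.540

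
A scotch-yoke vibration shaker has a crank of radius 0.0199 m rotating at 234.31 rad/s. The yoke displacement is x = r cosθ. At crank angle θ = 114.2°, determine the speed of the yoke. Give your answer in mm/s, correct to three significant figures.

4250

ω = 234.3 rad/s
x = r cosθ ⇒ ẋ = −rω sinθ.
|v| = rω|sinθ| = 0.0199·234.3·|sin 114.2°| = 4.253 m/s = 4253 mm/s.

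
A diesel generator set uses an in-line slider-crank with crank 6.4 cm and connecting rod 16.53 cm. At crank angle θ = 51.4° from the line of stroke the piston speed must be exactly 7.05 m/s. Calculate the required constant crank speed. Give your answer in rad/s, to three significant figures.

For an in-line slider-crank, |v_piston| = rω|sinθ|·[1 + r cosθ/√(L² − r² sin²θ)].
With r = 0.064 m, L = 0.1653 m, θ = 51.4°: the bracketed kinematic factor |dx/dθ| = 0.062693 m.
ω = v/|dx/dθ| = 7.05/0.062693 = 112.45 rad/s.

112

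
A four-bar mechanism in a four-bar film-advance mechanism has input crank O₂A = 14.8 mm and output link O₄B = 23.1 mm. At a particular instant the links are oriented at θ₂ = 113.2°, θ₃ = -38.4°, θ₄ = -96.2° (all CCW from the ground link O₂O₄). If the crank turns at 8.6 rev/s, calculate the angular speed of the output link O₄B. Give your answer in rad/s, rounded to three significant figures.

19.5

ω₂ = 54.04 rad/s (from 8.6 rev/s).
Differentiating the loop-closure r₂e^{iθ₂}+r₃e^{iθ₃}=r₁+r₄e^{iθ₄} gives r₂ω₂e^{iθ₂}+r₃ω₃e^{iθ₃}=r₄ω₄e^{iθ₄}.
Eliminating the other unknown: ω₄ = r₂ω₂ sin(θ₂−θ₃) / [r₄ sin(θ₄−θ₃)].
Numerator sine = +0.47562; denominator sine = -0.84619.
Result = 0.0148·54.04·(+0.47562) / (0.0231·(-0.84619)) = -19.459 rad/s; magnitude 19.459 rad/s.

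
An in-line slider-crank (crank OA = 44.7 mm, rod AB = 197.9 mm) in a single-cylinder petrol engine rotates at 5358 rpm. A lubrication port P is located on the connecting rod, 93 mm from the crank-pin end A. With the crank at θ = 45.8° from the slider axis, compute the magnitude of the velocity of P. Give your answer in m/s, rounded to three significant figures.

ω = 561.1 rad/s.  Crank-pin speed |V_A| = rω = 25.081 m/s, perpendicular to OA.
Rod angle: sinφ = −(r/L) sinθ ⇒ φ = -9.319°; ω_rod = −rω cosθ/√(L²−r²sin²θ) = -89.536 rad/s.
V_P = V_A + ω_rod × AP, with AP = 0.093 m along the rod.
Components: V_Px = −rω sinθ − a·ω_rod·sinφ = -19.329 m/s;  V_Py = rω cosθ + a·ω_rod·cosφ = +9.2684 m/s.
|V_P| = √(V_Px² + V_Py²) = 21.436 m/s.

21.4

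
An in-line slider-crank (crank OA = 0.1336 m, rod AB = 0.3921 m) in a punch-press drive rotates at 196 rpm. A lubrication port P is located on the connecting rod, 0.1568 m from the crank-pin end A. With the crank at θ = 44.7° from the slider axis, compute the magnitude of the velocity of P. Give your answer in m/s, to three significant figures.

2.42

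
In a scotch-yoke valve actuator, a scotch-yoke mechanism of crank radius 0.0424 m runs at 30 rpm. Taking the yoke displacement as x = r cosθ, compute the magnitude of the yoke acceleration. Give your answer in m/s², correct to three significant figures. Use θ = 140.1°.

0.321

ω = 3.142 rad/s (from 30 rpm).
x = r cosθ ⇒ ẍ = −rω² cosθ (ω constant).
|a| = rω²|cosθ| = 0.0424·(3.142)²·|cos 140.1°| = 0.32104 m/s².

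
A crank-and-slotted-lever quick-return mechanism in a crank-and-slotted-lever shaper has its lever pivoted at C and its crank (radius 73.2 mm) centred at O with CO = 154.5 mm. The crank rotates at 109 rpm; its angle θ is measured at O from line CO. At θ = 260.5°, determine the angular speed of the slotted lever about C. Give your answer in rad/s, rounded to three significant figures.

1.56

ω = 11.41 rad/s (from 109 rpm).
Crank pin A relative to C: A = (d + r cosθ, r sinθ); lever angle φ = atan2(r sinθ, d + r cosθ).
Differentiating tanφ: φ̇ = rω(d cosθ + r)/(d² + r² + 2dr cosθ).
d² + r² + 2dr cosθ = |CA|² = 0.0254953 m²;  d cosθ + r = +0.0477 m.
|ω_lever| = |0.0732·11.41·+0.0477| / 0.0254953 = 1.5632 rad/s.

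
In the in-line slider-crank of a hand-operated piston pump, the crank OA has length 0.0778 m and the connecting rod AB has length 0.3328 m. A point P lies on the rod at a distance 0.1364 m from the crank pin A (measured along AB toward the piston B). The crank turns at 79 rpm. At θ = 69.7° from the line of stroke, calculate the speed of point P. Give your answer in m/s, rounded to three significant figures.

ω = 8.273 rad/s.  Crank-pin speed |V_A| = rω = 0.64363 m/s, perpendicular to OA.
Rod angle: sinφ = −(r/L) sinθ ⇒ φ = -12.665°; ω_rod = −rω cosθ/√(L²−r²sin²θ) = -0.6877 rad/s.
V_P = V_A + ω_rod × AP, with AP = 0.1364 m along the rod.
Components: V_Px = −rω sinθ − a·ω_rod·sinφ = -0.62422 m/s;  V_Py = rω cosθ + a·ω_rod·cosφ = +0.13178 m/s.
|V_P| = √(V_Px² + V_Py²) = 0.63798 m/s.

0.638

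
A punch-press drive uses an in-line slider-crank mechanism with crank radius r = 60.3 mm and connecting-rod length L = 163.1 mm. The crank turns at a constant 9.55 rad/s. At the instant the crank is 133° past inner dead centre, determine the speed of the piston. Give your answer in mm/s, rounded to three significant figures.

311

ω = 9.55 rad/s
For an in-line slider-crank, x = r cosθ + √(L² − r² sin²θ), so v = −rω sinθ·[1 + r cosθ/√(L² − r² sin²θ)].
With r = 0.0603 m, L = 0.1631 m, θ = 133°: √(L² − r² sin²θ) = 0.15702 m.
v = −0.0603·9.55·0.73135·[1 + 0.0603·-0.68200/0.15702] = -0.31086 m/s.
|v| = 0.31086 m/s = 310.86 mm/s.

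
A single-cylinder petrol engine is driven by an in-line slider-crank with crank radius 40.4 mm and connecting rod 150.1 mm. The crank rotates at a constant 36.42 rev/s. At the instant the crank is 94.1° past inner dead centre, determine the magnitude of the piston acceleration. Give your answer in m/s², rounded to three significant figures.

ω = 2π·36.4 = 228.8 rad/s
x(θ) = r cosθ + √(L² − r² sin²θ); with ω constant, a = ω²·d²x/dθ².
d²x/dθ² = −r cosθ − r²(cos2θ)/√u − r⁴ sin²2θ/(4u^{3/2}),  u = L² − r² sin²θ = 0.0209062 m².
Substituting r = 0.0404 m, L = 0.1501 m, θ = 94.1°: d²x/dθ² = +0.014057 m.
a = ω²·d²x/dθ² = (228.8)²·(+0.014057) = +736.08 m/s²;  |a| = 736.08 m/s².

736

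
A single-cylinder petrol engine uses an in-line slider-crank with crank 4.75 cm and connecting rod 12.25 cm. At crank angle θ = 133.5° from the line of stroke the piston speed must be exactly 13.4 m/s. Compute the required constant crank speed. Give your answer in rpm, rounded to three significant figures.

For an in-line slider-crank, |v_piston| = rω|sinθ|·[1 + r cosθ/√(L² − r² sin²θ)].
With r = 0.0475 m, L = 0.1225 m, θ = 133.5°: the bracketed kinematic factor |dx/dθ| = 0.024872 m.
ω = v/|dx/dθ| = 13.4/0.024872 = 538.76 rad/s.
N = 60ω/(2π) = 5144.8 rpm.

5140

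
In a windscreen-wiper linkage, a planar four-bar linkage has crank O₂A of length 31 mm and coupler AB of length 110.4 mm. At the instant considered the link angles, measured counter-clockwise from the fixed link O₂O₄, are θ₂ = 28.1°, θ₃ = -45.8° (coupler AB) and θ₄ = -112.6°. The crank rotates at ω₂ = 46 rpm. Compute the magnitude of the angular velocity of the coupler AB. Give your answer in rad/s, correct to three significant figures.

ω₂ = 4.817 rad/s (from 46 rpm).
Differentiating the loop-closure r₂e^{iθ₂}+r₃e^{iθ₃}=r₁+r₄e^{iθ₄} gives r₂ω₂e^{iθ₂}+r₃ω₃e^{iθ₃}=r₄ω₄e^{iθ₄}.
Eliminating the other unknown: ω₃ = r₂ω₂ sin(θ₄−θ₂) / [r₃ sin(θ₃−θ₄)].
Numerator sine = -0.63338; denominator sine = +0.91914.
Result = 0.031·4.817·(-0.63338) / (0.1104·(+0.91914)) = -0.9321 rad/s; magnitude 0.9321 rad/s.

0.932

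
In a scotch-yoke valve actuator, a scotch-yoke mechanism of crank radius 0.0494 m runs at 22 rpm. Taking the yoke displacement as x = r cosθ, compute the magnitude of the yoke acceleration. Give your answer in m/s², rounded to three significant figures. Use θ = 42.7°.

ω = 2.304 rad/s (from 22 rpm).
x = r cosθ ⇒ ẍ = −rω² cosθ (ω constant).
|a| = rω²|cosθ| = 0.0494·(2.304)²·|cos 42.7°| = 0.19269 m/s².

0.193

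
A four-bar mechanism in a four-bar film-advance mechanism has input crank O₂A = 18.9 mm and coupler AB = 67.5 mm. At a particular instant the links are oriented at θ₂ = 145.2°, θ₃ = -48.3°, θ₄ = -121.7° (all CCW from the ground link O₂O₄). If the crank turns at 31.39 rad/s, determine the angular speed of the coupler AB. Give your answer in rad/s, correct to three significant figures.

9.16

ω₂ = 31.39 rad/s
Differentiating the loop-closure r₂e^{iθ₂}+r₃e^{iθ₃}=r₁+r₄e^{iθ₄} gives r₂ω₂e^{iθ₂}+r₃ω₃e^{iθ₃}=r₄ω₄e^{iθ₄}.
Eliminating the other unknown: ω₃ = r₂ω₂ sin(θ₄−θ₂) / [r₃ sin(θ₃−θ₄)].
Numerator sine = +0.99854; denominator sine = +0.95832.
Result = 0.0189·31.39·(+0.99854) / (0.0675·(+0.95832)) = +9.158 rad/s; magnitude 9.158 rad/s.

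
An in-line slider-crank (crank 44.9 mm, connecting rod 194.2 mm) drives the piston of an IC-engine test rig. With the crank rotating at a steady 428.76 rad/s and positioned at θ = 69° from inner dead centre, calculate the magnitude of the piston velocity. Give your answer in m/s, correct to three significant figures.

19.5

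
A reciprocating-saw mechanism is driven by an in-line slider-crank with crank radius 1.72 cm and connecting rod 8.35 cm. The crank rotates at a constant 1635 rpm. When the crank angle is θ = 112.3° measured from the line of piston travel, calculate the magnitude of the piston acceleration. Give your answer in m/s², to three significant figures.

266

ω = 2π·1635/60 = 171.2 rad/s
x(θ) = r cosθ + √(L² − r² sin²θ); with ω constant, a = ω²·d²x/dθ².
d²x/dθ² = −r cosθ − r²(cos2θ)/√u − r⁴ sin²2θ/(4u^{3/2}),  u = L² − r² sin²θ = 0.00671901 m².
Substituting r = 0.0172 m, L = 0.0835 m, θ = 112.3°: d²x/dθ² = +0.0090769 m.
a = ω²·d²x/dθ² = (171.2)²·(+0.0090769) = +266.09 m/s²;  |a| = 266.09 m/s².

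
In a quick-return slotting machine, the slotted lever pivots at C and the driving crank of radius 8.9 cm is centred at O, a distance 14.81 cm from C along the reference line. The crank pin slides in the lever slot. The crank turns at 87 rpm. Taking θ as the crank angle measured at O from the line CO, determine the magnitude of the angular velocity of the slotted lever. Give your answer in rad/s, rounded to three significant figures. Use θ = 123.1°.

0.426

ω = 9.111 rad/s (from 87 rpm).
Crank pin A relative to C: A = (d + r cosθ, r sinθ); lever angle φ = atan2(r sinθ, d + r cosθ).
Differentiating tanφ: φ̇ = rω(d cosθ + r)/(d² + r² + 2dr cosθ).
d² + r² + 2dr cosθ = |CA|² = 0.0154584 m²;  d cosθ + r = +0.0081223 m.
|ω_lever| = |0.089·9.111·+0.0081223| / 0.0154584 = 0.42604 rad/s.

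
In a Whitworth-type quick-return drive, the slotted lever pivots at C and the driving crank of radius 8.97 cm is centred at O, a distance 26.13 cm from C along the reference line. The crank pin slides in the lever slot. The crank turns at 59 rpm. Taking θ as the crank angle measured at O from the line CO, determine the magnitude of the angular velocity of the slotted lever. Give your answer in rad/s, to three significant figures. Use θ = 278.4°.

ω = 6.178 rad/s (from 59 rpm).
Crank pin A relative to C: A = (d + r cosθ, r sinθ); lever angle φ = atan2(r sinθ, d + r cosθ).
Differentiating tanφ: φ̇ = rω(d cosθ + r)/(d² + r² + 2dr cosθ).
d² + r² + 2dr cosθ = |CA|² = 0.0831717 m²;  d cosθ + r = +0.12787 m.
|ω_lever| = |0.0897·6.178·+0.12787| / 0.0831717 = 0.85206 rad/s.

0.852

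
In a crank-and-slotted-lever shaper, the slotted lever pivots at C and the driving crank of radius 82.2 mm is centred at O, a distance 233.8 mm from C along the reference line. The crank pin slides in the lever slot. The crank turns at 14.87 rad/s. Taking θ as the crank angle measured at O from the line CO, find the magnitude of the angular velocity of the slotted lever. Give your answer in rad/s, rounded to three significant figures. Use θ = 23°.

3.76

ω = 14.87 rad/s
Crank pin A relative to C: A = (d + r cosθ, r sinθ); lever angle φ = atan2(r sinθ, d + r cosθ).
Differentiating tanφ: φ̇ = rω(d cosθ + r)/(d² + r² + 2dr cosθ).
d² + r² + 2dr cosθ = |CA|² = 0.0968005 m²;  d cosθ + r = +0.29741 m.
|ω_lever| = |0.0822·14.87·+0.29741| / 0.0968005 = 3.7555 rad/s.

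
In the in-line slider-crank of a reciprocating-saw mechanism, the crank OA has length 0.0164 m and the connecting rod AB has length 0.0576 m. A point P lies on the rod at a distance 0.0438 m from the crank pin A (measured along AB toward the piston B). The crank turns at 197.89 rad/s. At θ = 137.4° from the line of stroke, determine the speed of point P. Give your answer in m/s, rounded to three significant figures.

1.93

ω = 197.9 rad/s.  Crank-pin speed |V_A| = rω = 3.2454 m/s, perpendicular to OA.
Rod angle: sinφ = −(r/L) sinθ ⇒ φ = -11.112°; ω_rod = −rω cosθ/√(L²−r²sin²θ) = +42.267 rad/s.
V_P = V_A + ω_rod × AP, with AP = 0.0438 m along the rod.
Components: V_Px = −rω sinθ − a·ω_rod·sinφ = -1.8399 m/s;  V_Py = rω cosθ + a·ω_rod·cosφ = -0.57235 m/s.
|V_P| = √(V_Px² + V_Py²) = 1.9269 m/s.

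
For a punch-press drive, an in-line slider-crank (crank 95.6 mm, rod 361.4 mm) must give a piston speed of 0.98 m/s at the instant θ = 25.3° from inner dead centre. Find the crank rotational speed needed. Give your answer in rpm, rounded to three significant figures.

185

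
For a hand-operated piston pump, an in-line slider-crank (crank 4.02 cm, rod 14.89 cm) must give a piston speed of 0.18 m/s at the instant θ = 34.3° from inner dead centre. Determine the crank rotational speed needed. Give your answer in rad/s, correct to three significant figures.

For an in-line slider-crank, |v_piston| = rω|sinθ|·[1 + r cosθ/√(L² − r² sin²θ)].
With r = 0.0402 m, L = 0.1489 m, θ = 34.3°: the bracketed kinematic factor |dx/dθ| = 0.027766 m.
ω = v/|dx/dθ| = 0.18/0.027766 = 6.4828 rad/s.

6.48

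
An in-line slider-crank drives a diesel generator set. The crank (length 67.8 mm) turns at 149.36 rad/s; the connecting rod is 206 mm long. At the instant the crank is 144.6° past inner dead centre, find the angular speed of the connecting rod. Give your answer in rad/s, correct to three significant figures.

40.8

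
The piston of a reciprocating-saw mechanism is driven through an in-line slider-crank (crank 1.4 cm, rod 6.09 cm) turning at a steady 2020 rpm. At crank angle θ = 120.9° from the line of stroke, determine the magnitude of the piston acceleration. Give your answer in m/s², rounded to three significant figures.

390

ω = 2π·2020/60 = 211.5 rad/s
x(θ) = r cosθ + √(L² − r² sin²θ); with ω constant, a = ω²·d²x/dθ².
d²x/dθ² = −r cosθ − r²(cos2θ)/√u − r⁴ sin²2θ/(4u^{3/2}),  u = L² − r² sin²θ = 0.0035645 m².
Substituting r = 0.014 m, L = 0.0609 m, θ = 120.9°: d²x/dθ² = +0.0087059 m.
a = ω²·d²x/dθ² = (211.5)²·(+0.0087059) = +389.56 m/s²;  |a| = 389.56 m/s².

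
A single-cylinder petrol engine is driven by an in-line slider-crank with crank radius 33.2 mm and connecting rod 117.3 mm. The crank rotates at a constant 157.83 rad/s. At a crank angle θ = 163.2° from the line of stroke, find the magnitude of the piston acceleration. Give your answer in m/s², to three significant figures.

ω = 157.8 rad/s
x(θ) = r cosθ + √(L² − r² sin²θ); with ω constant, a = ω²·d²x/dθ².
d²x/dθ² = −r cosθ − r²(cos2θ)/√u − r⁴ sin²2θ/(4u^{3/2}),  u = L² − r² sin²θ = 0.0136672 m².
Substituting r = 0.0332 m, L = 0.1173 m, θ = 163.2°: d²x/dθ² = +0.023872 m.
a = ω²·d²x/dθ² = (157.8)²·(+0.023872) = +594.65 m/s²;  |a| = 594.65 m/s².

595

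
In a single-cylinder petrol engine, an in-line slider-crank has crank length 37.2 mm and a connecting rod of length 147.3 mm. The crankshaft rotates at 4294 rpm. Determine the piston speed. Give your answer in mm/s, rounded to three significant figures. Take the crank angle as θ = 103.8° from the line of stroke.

15200

ω = 2π·4294/60 = 449.7 rad/s
For an in-line slider-crank, x = r cosθ + √(L² − r² sin²θ), so v = −rω sinθ·[1 + r cosθ/√(L² − r² sin²θ)].
With r = 0.0372 m, L = 0.1473 m, θ = 103.8°: √(L² − r² sin²θ) = 0.1428 m.
v = −0.0372·449.7·0.97113·[1 + 0.0372·-0.23853/0.1428] = -15.235 m/s.
|v| = 15.235 m/s = 15235 mm/s.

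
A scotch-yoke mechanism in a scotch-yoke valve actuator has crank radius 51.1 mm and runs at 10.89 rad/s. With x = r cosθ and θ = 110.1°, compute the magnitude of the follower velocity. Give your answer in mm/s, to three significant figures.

ω = 10.89 rad/s
x = r cosθ ⇒ ẋ = −rω sinθ.
|v| = rω|sinθ| = 0.0511·10.89·|sin 110.1°| = 0.52259 m/s = 522.59 mm/s.

523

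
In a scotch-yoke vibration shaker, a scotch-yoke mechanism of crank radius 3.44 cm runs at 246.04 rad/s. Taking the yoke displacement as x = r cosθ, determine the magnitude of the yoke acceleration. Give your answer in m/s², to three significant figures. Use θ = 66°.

847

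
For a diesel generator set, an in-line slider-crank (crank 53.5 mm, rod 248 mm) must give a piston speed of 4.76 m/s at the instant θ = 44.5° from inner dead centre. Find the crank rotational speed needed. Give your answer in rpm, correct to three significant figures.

1050

For an in-line slider-crank, |v_piston| = rω|sinθ|·[1 + r cosθ/√(L² − r² sin²θ)].
With r = 0.0535 m, L = 0.248 m, θ = 44.5°: the bracketed kinematic factor |dx/dθ| = 0.043336 m.
ω = v/|dx/dθ| = 4.76/0.043336 = 109.84 rad/s.
N = 60ω/(2π) = 1048.9 rpm.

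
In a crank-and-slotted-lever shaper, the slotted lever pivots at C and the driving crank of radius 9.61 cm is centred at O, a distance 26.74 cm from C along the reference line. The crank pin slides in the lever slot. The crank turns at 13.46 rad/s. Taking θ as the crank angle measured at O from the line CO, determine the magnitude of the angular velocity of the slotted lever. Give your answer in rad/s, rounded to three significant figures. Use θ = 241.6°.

ω = 13.46 rad/s
Crank pin A relative to C: A = (d + r cosθ, r sinθ); lever angle φ = atan2(r sinθ, d + r cosθ).
Differentiating tanφ: φ̇ = rω(d cosθ + r)/(d² + r² + 2dr cosθ).
d² + r² + 2dr cosθ = |CA|² = 0.0562936 m²;  d cosθ + r = -0.031082 m.
|ω_lever| = |0.0961·13.46·-0.031082| / 0.0562936 = 0.7142 rad/s.

0.714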